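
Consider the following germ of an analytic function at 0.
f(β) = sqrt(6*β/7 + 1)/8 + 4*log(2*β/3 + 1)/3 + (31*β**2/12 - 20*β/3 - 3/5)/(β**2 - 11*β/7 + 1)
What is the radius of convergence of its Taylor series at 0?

Denominator factor (β**2 - 11*β/7 + 1): discriminant -75/49, complex-conjugate roots (11/14) + ((5/14)*sqrt(3))*i and (11/14) - ((5/14)*sqrt(3))*i; poles of order 1, moduli 1 and 1.
Branch term (1/8)*sqrt(1 - β/(-7/6)): its argument vanishes at β = -7/6, a square-root branch point, modulus 7/6.
Branch term (4/3)*log(1 - β/(-3/2)): its argument vanishes at β = -3/2, a logarithmic branch point, modulus 3/2.
The radius of convergence is the smallest modulus among the singular points: 1.

The radius of convergence is 1.


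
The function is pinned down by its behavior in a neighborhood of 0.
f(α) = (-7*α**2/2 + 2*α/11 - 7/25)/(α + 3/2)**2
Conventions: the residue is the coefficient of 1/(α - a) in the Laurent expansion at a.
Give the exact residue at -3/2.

The residue is 235/22.

At the order-2 pole -3/2 set g(α) = (α - (-3/2))^2*f(α) = -7*α**2/2 + 2*α/11 - 7/25.
Order-2 pole: residue = g'(a); g'(-3/2) = 235/22, so the residue is 235/22.


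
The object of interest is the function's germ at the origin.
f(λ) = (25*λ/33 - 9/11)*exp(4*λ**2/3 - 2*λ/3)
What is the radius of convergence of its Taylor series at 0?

The factor exp(4*λ**2/3 - 2*λ/3) is entire and contributes no finite singular point.
The polynomial part has no poles.
No finite singular points: the Taylor series at 0 converges everywhere.

The radius of convergence is infinite.


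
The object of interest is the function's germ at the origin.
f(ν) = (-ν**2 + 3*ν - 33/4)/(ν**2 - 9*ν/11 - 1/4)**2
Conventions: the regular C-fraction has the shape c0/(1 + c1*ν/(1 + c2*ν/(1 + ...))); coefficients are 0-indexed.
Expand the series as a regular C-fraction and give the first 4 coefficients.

Taylor coefficients (expand at 0): a_0 = -132, a_1 = 912, a_2 = -61904/11, a_3 = 3739776/121.
c0 = a_0 = -132. Peel one level at a time: if S = 1 + c*ν/S' with S'(0) = 1, then c is the ν-coefficient of S and S' = c*ν/(S - 1).
S_1 = c0/f = 1 + (76/11)*ν + (1852/363)*ν^2 + ...; c1 = 76/11.
S_2 = c1*ν/(S_1 - 1) = 1 + (-463/627)*ν + (1646209/393129)*ν^2 + ...; c2 = -463/627.
S_3 = c2*ν/(S_2 - 1) = 1 + (1646209/290301)*ν + ...; c3 = 1646209/290301.

The regular C-fraction coefficients are [-132, 76/11, -463/627, 1646209/290301].


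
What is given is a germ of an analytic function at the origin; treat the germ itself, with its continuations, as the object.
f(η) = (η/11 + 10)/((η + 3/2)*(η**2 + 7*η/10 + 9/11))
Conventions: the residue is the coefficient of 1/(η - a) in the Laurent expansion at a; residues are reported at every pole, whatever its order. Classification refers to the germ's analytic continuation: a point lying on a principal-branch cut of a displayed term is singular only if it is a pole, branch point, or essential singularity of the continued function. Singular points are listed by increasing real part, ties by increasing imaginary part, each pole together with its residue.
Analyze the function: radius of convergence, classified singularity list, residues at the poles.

Radius of convergence at 0: (3/11)*sqrt(11).
At -3/2: a pole of order 1; residue 1085/222.
At (-7/20) - ((1/220)*sqrt(33671))*i: a pole of order 1; residue (-1085/444) + ((278945/14949924)*sqrt(33671))*i.
At (-7/20) + ((1/220)*sqrt(33671))*i: a pole of order 1; residue (-1085/444) - ((278945/14949924)*sqrt(33671))*i.

Denominator factor (η**2 + 7*η/10 + 9/11): discriminant -3061/1100, complex-conjugate roots (-7/20) + ((1/220)*sqrt(33671))*i and (-7/20) - ((1/220)*sqrt(33671))*i; poles of order 1, moduli (3/11)*sqrt(11) and (3/11)*sqrt(11).
Denominator factor (η + 3/2): pole of order 1 at -3/2, modulus 3/2.
The radius of convergence is the smallest modulus among the singular points: (3/11)*sqrt(11).
At the order-1 pole -3/2 set g(η) = (η - (-3/2))*f(η) = (η/11 + 10)/(η**2 + 7*η/10 + 9/11).
Simple pole: residue = g(a) at a = -3/2, which is 1085/222.
The factor η**2 + 7*η/10 + 9/11 splits as (η - a)(η - a') with a = (-7/20) - ((1/220)*sqrt(33671))*i, a' = (-7/20) + ((1/220)*sqrt(33671))*i. At the order-1 pole a set g(η) = (η - a)*f(η) = [(η/11 + 10)/(η + 3/2)] / (η - a').
Simple pole: residue = g(a) at a = (-7/20) - ((1/220)*sqrt(33671))*i, which is (-1085/444) + ((278945/14949924)*sqrt(33671))*i.
The factor η**2 + 7*η/10 + 9/11 splits as (η - a)(η - a') with a = (-7/20) + ((1/220)*sqrt(33671))*i, a' = (-7/20) - ((1/220)*sqrt(33671))*i. At the order-1 pole a set g(η) = (η - a)*f(η) = [(η/11 + 10)/(η + 3/2)] / (η - a').
Simple pole: residue = g(a) at a = (-7/20) + ((1/220)*sqrt(33671))*i, which is (-1085/444) - ((278945/14949924)*sqrt(33671))*i.
List the singular points by increasing real part (a conjugate pair: the negative imaginary part first).


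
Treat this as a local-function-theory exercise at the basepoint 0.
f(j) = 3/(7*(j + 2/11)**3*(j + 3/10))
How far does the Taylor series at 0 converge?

Denominator factor (j + 3/10): pole of order 1 at -3/10, modulus 3/10.
Denominator factor (j + 2/11)^3: pole of order 3 at -2/11, modulus 2/11.
The radius of convergence is the smallest modulus among the singular points: 2/11.

The radius of convergence is 2/11.


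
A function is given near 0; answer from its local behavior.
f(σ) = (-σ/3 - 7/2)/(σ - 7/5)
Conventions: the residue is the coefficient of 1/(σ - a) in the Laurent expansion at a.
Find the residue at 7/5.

The residue is -119/30.

At the order-1 pole 7/5 set g(σ) = (σ - (7/5))*f(σ) = -σ/3 - 7/2.
Simple pole: residue = g(a) at a = 7/5, which is -119/30.


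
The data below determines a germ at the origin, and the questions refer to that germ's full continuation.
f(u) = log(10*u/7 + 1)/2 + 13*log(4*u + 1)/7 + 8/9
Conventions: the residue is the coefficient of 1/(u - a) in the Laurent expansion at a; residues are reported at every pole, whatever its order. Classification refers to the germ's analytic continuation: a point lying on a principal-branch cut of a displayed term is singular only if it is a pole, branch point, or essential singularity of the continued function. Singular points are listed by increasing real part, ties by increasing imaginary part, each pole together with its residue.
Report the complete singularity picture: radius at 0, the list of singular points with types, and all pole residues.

Radius of convergence at 0: 1/4.
At -7/10: a logarithmic branch point.
At -1/4: a logarithmic branch point.

Branch term (13/7)*log(1 - u/(-1/4)): its argument vanishes at u = -1/4, a logarithmic branch point, modulus 1/4.
Branch term (1/2)*log(1 - u/(-7/10)): its argument vanishes at u = -7/10, a logarithmic branch point, modulus 7/10.
The radius of convergence is the smallest modulus among the singular points: 1/4.
List the singular points by increasing real part (a conjugate pair: the negative imaginary part first).


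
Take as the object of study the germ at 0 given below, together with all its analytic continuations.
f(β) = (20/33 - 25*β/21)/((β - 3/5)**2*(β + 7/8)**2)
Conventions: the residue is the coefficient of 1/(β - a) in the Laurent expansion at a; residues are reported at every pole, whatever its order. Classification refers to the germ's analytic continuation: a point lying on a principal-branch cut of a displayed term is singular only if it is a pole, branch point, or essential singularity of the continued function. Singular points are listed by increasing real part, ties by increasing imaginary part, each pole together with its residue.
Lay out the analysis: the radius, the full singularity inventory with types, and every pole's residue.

Denominator factor (β + 7/8)^2: pole of order 2 at -7/8, modulus 7/8.
Denominator factor (β - 3/5)^2: pole of order 2 at 3/5, modulus 3/5.
The radius of convergence is the smallest modulus among the singular points: 3/5.
At the order-2 pole -7/8 set g(β) = (β - (-7/8))^2*f(β) = (20/33 - 25*β/21)/(β - 3/5)**2.
Order-2 pole: residue = g'(a); g'(-7/8) = 22760000/47442549, so the residue is 22760000/47442549.
At the order-2 pole 3/5 set g(β) = (β - (3/5))^2*f(β) = (20/33 - 25*β/21)/(β + 7/8)**2.
Order-2 pole: residue = g'(a); g'(3/5) = -22760000/47442549, so the residue is -22760000/47442549.
List the singular points by increasing real part (a conjugate pair: the negative imaginary part first).

Radius of convergence at 0: 3/5.
At -7/8: a pole of order 2; residue 22760000/47442549.
At 3/5: a pole of order 2; residue -22760000/47442549.


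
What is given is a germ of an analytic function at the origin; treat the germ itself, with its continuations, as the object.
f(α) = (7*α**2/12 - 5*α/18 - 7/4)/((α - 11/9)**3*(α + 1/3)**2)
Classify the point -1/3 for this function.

The denominator factor α + 1/3 vanishes at -1/3 and appears to the power 2; the numerator there equals -43/27, nonzero, and no other factor vanishes.
Hence a pole whose order is the multiplicity, 2.

The point is a pole of order 2.


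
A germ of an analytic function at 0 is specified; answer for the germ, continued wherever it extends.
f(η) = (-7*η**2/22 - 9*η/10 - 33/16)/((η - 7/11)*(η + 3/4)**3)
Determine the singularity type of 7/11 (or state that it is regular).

The point is a pole of order 1.

The denominator factor η - 7/11 vanishes at 7/11 and appears to the power 1; the numerator there equals -294319/106480, nonzero, and no other factor vanishes.
Hence a pole whose order is the multiplicity, 1.


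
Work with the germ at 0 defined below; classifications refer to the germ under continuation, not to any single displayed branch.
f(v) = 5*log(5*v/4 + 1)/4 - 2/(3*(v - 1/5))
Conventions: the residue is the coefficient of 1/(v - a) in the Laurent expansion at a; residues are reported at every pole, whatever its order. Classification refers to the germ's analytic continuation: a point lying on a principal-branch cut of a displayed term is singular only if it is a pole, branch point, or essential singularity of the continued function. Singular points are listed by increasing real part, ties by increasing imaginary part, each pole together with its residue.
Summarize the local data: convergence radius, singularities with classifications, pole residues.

Radius of convergence at 0: 1/5.
At -4/5: a logarithmic branch point.
At 1/5: a pole of order 1; residue -2/3.

Denominator factor (v - 1/5): pole of order 1 at 1/5, modulus 1/5.
Branch term (5/4)*log(1 - v/(-4/5)): its argument vanishes at v = -4/5, a logarithmic branch point, modulus 4/5.
The radius of convergence is the smallest modulus among the singular points: 1/5.
The branch term is analytic at 1/5 and contributes nothing to the residue; only the rational part matters.
At the order-1 pole 1/5 set g(v) = (v - (1/5))*(rational part) = -2/3.
Simple pole: residue = g(a) at a = 1/5, which is -2/3.
List the singular points by increasing real part (a conjugate pair: the negative imaginary part first).


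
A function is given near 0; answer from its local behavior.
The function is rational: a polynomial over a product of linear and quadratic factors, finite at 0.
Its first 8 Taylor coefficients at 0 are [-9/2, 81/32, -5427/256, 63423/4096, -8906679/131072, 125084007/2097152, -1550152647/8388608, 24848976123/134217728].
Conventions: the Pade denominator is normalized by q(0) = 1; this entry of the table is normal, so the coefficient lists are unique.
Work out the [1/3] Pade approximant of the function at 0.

The Pade approximant has numerator coefficients [-9/2, -300/17]; denominator coefficients [1, 3659/816, -9525/4352, -1317045/69632].

Taylor coefficients needed (read off): a_0 = -9/2, a_1 = 81/32, a_2 = -5427/256, a_3 = 63423/4096, a_4 = -8906679/131072.
Write the denominator as Q(φ) = 1 + q1*φ + q2*φ^2 + q3*φ^3. Requiring Q*f - P = O(φ^5) with deg P <= 1 kills the coefficients of φ^2..φ^4 in Q*f:
  φ^2: a_2 + q1*a_1 + q2*a_0 = 0, i.e. -5427/256 + (81/32)*q1 + (-9/2)*q2 = 0.
  φ^3: a_3 + q1*a_2 + q2*a_1 + q3*a_0 = 0, i.e. 63423/4096 + (-5427/256)*q1 + (81/32)*q2 + (-9/2)*q3 = 0.
  φ^4: a_4 + q1*a_3 + q2*a_2 + q3*a_1 = 0, i.e. -8906679/131072 + (63423/4096)*q1 + (-5427/256)*q2 + (81/32)*q3 = 0.
Solving this linear system: q1 = 3659/816, q2 = -9525/4352, q3 = -1317045/69632.
The numerator is Q*f truncated at degree 1: P0 = a_0 = -9/2; P1 = a_1 + q1*a_0 = -300/17.


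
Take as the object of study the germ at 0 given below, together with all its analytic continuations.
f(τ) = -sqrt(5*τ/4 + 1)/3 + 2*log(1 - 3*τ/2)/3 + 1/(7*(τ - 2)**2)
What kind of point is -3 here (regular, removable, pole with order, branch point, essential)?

The point is a regular point.

Denominator factors: τ - 2 = -5 at τ = -3 — none vanishes.
Branch term log(1 - τ/(2/3)): argument at -3 is 11/2, nonzero, so -3 is not its branch point (a point on a principal cut is still regular for the continued germ).
Branch term sqrt(1 - τ/(-4/5)): argument at -3 is -11/4, nonzero, so -3 is not its branch point (a point on a principal cut is still regular for the continued germ).
So the germ continues analytically to -3.


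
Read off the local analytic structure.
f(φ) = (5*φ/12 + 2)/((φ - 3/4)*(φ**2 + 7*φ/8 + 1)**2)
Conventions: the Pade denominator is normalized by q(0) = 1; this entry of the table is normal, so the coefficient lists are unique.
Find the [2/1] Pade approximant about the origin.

Taylor coefficients needed (expand at 0): a_0 = -8/3, a_1 = 5/9, a_2 = 199/216, a_3 = -30019/5184.
Write the denominator as Q(φ) = 1 + q1*φ. Requiring Q*f - P = O(φ^4) with deg P <= 2 kills the coefficients of φ^3..φ^3 in Q*f:
  φ^3: a_3 + q1*a_2 = 0, i.e. -30019/5184 + (199/216)*q1 = 0.
Solving this linear system: q1 = 30019/4776.
The numerator is Q*f truncated at degree 2: P0 = a_0 = -8/3; P1 = a_1 + q1*a_0 = -29024/1791; P2 = a_2 + q1*a_1 = 7904/1791.

The Pade approximant has numerator coefficients [-8/3, -29024/1791, 7904/1791]; denominator coefficients [1, 30019/4776].


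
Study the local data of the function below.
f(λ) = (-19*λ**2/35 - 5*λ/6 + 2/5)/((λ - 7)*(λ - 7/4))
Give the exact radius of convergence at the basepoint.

Denominator factor (λ - 7): pole of order 1 at 7, modulus 7.
Denominator factor (λ - 7/4): pole of order 1 at 7/4, modulus 7/4.
The radius of convergence is the smallest modulus among the singular points: 7/4.

The radius of convergence is 7/4.


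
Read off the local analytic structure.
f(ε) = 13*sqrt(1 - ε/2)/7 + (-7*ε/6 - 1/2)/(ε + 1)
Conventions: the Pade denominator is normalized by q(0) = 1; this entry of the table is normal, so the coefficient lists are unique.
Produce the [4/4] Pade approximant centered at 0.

The Pade approximant has numerator coefficients [19/14, -1075958125/1639426992, -2311219445/4371805312, 5023599515/17487221248, -22311447161/839386619904]; denominator coefficients [1, 13651855/39033976, -170673711/312271808, 126511949/1249087232, -48299473/19985395712].

Taylor coefficients needed (expand at 0): a_0 = 19/14, a_1 = -95/84, a_2 = 409/672, a_3 = -1831/2688, a_4 = 28477/43008, a_5 = -16423/24576, a_6 = 130955/196608, a_7 = -3671303/5505024, a_8 = 117423781/176160768.
Write the denominator as Q(ε) = 1 + q1*ε + q2*ε^2 + q3*ε^3 + q4*ε^4. Requiring Q*f - P = O(ε^9) with deg P <= 4 kills the coefficients of ε^5..ε^8 in Q*f:
  ε^5: a_5 + q1*a_4 + q2*a_3 + q3*a_2 + q4*a_1 = 0, i.e. -16423/24576 + (28477/43008)*q1 + (-1831/2688)*q2 + (409/672)*q3 + (-95/84)*q4 = 0.
  ε^6: a_6 + q1*a_5 + q2*a_4 + q3*a_3 + q4*a_2 = 0, i.e. 130955/196608 + (-16423/24576)*q1 + (28477/43008)*q2 + (-1831/2688)*q3 + (409/672)*q4 = 0.
  ε^7: a_7 + q1*a_6 + q2*a_5 + q3*a_4 + q4*a_3 = 0, i.e. -3671303/5505024 + (130955/196608)*q1 + (-16423/24576)*q2 + (28477/43008)*q3 + (-1831/2688)*q4 = 0.
  ε^8: a_8 + q1*a_7 + q2*a_6 + q3*a_5 + q4*a_4 = 0, i.e. 117423781/176160768 + (-3671303/5505024)*q1 + (130955/196608)*q2 + (-16423/24576)*q3 + (28477/43008)*q4 = 0.
Solving this linear system: q1 = 13651855/39033976, q2 = -170673711/312271808, q3 = 126511949/1249087232, q4 = -48299473/19985395712.
The numerator is Q*f truncated at degree 4: P0 = a_0 = 19/14; P1 = a_1 + q1*a_0 = -1075958125/1639426992; P2 = a_2 + q1*a_1 + q2*a_0 = -2311219445/4371805312; P3 = a_3 + q1*a_2 + q2*a_1 + q3*a_0 = 5023599515/17487221248; P4 = a_4 + q1*a_3 + q2*a_2 + q3*a_1 + q4*a_0 = -22311447161/839386619904.


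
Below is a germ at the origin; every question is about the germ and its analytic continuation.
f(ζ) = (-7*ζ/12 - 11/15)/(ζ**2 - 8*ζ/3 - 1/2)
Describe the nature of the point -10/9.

The point is a regular point.

Denominator factors: ζ**2 - 8*ζ/3 - 1/2 = 599/162 at ζ = -10/9 — none vanishes.
So the germ continues analytically to -10/9.


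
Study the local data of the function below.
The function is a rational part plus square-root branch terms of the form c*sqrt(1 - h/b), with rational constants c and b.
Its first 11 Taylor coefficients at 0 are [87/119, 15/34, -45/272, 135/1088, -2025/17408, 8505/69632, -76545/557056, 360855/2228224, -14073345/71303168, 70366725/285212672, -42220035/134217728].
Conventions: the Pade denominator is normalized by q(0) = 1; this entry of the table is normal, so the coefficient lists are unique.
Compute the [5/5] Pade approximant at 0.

Taylor coefficients needed (read off): a_0 = 87/119, a_1 = 15/34, a_2 = -45/272, a_3 = 135/1088, a_4 = -2025/17408, a_5 = 8505/69632, a_6 = -76545/557056, a_7 = 360855/2228224, a_8 = -14073345/71303168, a_9 = 70366725/285212672, a_10 = -42220035/134217728.
Write the denominator as Q(h) = 1 + q1*h + q2*h^2 + q3*h^3 + q4*h^4 + q5*h^5. Requiring Q*f - P = O(h^11) with deg P <= 5 kills the coefficients of h^6..h^10 in Q*f:
  h^6: a_6 + q1*a_5 + q2*a_4 + q3*a_3 + q4*a_2 + q5*a_1 = 0, i.e. -76545/557056 + (8505/69632)*q1 + (-2025/17408)*q2 + (135/1088)*q3 + (-45/272)*q4 + (15/34)*q5 = 0.
  h^7: a_7 + q1*a_6 + q2*a_5 + q3*a_4 + q4*a_3 + q5*a_2 = 0, i.e. 360855/2228224 + (-76545/557056)*q1 + (8505/69632)*q2 + (-2025/17408)*q3 + (135/1088)*q4 + (-45/272)*q5 = 0.
  h^8: a_8 + q1*a_7 + q2*a_6 + q3*a_5 + q4*a_4 + q5*a_3 = 0, i.e. -14073345/71303168 + (360855/2228224)*q1 + (-76545/557056)*q2 + (8505/69632)*q3 + (-2025/17408)*q4 + (135/1088)*q5 = 0.
  h^9: a_9 + q1*a_8 + q2*a_7 + q3*a_6 + q4*a_5 + q5*a_4 = 0, i.e. 70366725/285212672 + (-14073345/71303168)*q1 + (360855/2228224)*q2 + (-76545/557056)*q3 + (8505/69632)*q4 + (-2025/17408)*q5 = 0.
  h^10: a_10 + q1*a_9 + q2*a_8 + q3*a_7 + q4*a_6 + q5*a_5 = 0, i.e. -42220035/134217728 + (70366725/285212672)*q1 + (-14073345/71303168)*q2 + (360855/2228224)*q3 + (-76545/557056)*q4 + (8505/69632)*q5 = 0.
Solving this linear system: q1 = 27/8, q2 = 63/16, q3 = 945/512, q4 = 1215/4096, q5 = 243/32768.
The numerator is Q*f truncated at degree 5: P0 = a_0 = 87/119; P1 = a_1 + q1*a_0 = 2769/952; P2 = a_2 + q1*a_1 + q2*a_0 = 1143/272; P3 = a_3 + q1*a_2 + q2*a_1 + q3*a_0 = 23085/8704; P4 = a_4 + q1*a_3 + q2*a_2 + q3*a_1 + q4*a_0 = 332505/487424; P5 = a_5 + q1*a_4 + q2*a_3 + q3*a_2 + q4*a_1 + q5*a_0 = 191241/3899392.

The Pade approximant has numerator coefficients [87/119, 2769/952, 1143/272, 23085/8704, 332505/487424, 191241/3899392]; denominator coefficients [1, 27/8, 63/16, 945/512, 1215/4096, 243/32768].


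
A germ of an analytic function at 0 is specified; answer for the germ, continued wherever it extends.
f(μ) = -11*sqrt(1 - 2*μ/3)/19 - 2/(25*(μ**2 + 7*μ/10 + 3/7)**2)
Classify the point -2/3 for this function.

The point is a regular point.

Denominator factors: μ**2 + 7*μ/10 + 3/7 = 128/315 at μ = -2/3 — none vanishes.
Branch term sqrt(1 - μ/(3/2)): argument at -2/3 is 13/9, nonzero, so -2/3 is not its branch point (a point on a principal cut is still regular for the continued germ).
So the germ continues analytically to -2/3.


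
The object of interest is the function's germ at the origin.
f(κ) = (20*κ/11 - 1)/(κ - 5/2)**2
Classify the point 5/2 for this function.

The denominator factor κ - 5/2 vanishes at 5/2 and appears to the power 2; the numerator there equals 39/11, nonzero, and no other factor vanishes.
Hence a pole whose order is the multiplicity, 2.

The point is a pole of order 2.


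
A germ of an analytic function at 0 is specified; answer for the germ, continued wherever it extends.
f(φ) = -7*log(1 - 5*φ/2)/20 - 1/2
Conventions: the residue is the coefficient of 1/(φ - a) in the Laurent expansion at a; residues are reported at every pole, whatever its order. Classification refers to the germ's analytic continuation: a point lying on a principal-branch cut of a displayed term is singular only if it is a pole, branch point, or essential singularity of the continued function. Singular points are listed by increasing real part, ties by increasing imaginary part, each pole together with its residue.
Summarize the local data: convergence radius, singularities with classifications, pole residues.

Radius of convergence at 0: 2/5.
At 2/5: a logarithmic branch point.

Branch term (-7/20)*log(1 - φ/(2/5)): its argument vanishes at φ = 2/5, a logarithmic branch point, modulus 2/5.
The radius of convergence is the smallest modulus among the singular points: 2/5.


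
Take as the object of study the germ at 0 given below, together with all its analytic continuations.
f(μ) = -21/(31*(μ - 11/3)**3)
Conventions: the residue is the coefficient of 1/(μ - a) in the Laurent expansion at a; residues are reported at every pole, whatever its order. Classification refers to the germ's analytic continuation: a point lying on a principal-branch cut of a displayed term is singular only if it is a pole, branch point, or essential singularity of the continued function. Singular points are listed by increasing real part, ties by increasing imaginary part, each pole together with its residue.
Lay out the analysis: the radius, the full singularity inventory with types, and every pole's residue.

Radius of convergence at 0: 11/3.
At 11/3: a pole of order 3; residue 0.

Denominator factor (μ - 11/3)^3: pole of order 3 at 11/3, modulus 11/3.
The radius of convergence is the smallest modulus among the singular points: 11/3.
At the order-3 pole 11/3 set g(μ) = (μ - (11/3))^3*f(μ) = -21/31.
Order-3 pole: residue = g''(a)/2; g''(11/3) = 0, so the residue is 0.


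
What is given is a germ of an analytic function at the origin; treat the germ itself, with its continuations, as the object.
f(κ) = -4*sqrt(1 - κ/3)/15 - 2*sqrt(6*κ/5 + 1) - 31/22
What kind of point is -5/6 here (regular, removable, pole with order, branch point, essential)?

The point is an algebraic (square-root) branch point.

The term (-2)*sqrt(1 - κ/(-5/6)) has argument 1 - -5/6/(-5/6) = 0 at -5/6: a square-root (algebraic, two-sheeted) branch point; the remaining terms are analytic or single-valued there.


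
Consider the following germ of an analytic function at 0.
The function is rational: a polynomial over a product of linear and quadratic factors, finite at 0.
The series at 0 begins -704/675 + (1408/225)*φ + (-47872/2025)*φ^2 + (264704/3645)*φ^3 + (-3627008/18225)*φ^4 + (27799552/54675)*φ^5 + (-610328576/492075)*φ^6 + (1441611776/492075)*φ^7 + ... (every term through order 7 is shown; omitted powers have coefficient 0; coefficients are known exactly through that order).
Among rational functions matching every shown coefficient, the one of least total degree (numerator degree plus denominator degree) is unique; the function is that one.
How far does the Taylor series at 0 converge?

No rational of total degree below 5 reproduces all 8 coefficients; solving the [0/5] Pade equations on them gives f(φ) = -22/(25*(φ + 1/2)**2*(φ + 3/2)**3), whose expansion matches every shown term.
Denominator factor (φ + 3/2)^3: pole of order 3 at -3/2, modulus 3/2.
Denominator factor (φ + 1/2)^2: pole of order 2 at -1/2, modulus 1/2.
The radius of convergence is the smallest modulus among the singular points: 1/2.

The radius of convergence is 1/2.


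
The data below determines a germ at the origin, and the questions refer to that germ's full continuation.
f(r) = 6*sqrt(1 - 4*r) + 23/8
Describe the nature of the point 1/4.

The point is an algebraic (square-root) branch point.

The term (6)*sqrt(1 - r/(1/4)) has argument 1 - 1/4/(1/4) = 0 at 1/4: a square-root (algebraic, two-sheeted) branch point; the remaining terms are analytic or single-valued there.


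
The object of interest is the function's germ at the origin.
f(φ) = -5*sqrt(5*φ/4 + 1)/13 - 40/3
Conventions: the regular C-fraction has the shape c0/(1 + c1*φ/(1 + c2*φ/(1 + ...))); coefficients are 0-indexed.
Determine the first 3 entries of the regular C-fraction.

The regular C-fraction coefficients are [-535/39, -15/856, 565/1712].

Taylor coefficients (expand at 0): a_0 = -535/39, a_1 = -25/104, a_2 = 125/1664.
c0 = a_0 = -535/39. Peel one level at a time: if S = 1 + c*φ/S' with S'(0) = 1, then c is the φ-coefficient of S and S' = c*φ/(S - 1).
S_1 = c0/f = 1 + (-15/856)*φ + (8475/1465472)*φ^2 + ...; c1 = -15/856.
S_2 = c1*φ/(S_1 - 1) = 1 + (565/1712)*φ + ...; c2 = 565/1712.


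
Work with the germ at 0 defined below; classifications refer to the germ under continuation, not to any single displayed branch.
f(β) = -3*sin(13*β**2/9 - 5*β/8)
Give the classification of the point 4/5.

There is no denominator, hence no pole anywhere.
The factor sin(13*β**2/9 - 5*β/8) is entire.
So the germ continues analytically to 4/5.

The point is a regular point.


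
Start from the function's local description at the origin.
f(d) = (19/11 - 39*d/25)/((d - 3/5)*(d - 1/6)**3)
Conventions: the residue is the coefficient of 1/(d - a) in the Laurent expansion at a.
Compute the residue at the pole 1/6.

At the order-3 pole 1/6 set g(d) = (d - (1/6))^3*f(d) = (19/11 - 39*d/25)/(d - 3/5).
Order-3 pole: residue = g''(a)/2; g''(1/6) = -470016/24167, so the residue is -235008/24167.

The residue is -235008/24167.


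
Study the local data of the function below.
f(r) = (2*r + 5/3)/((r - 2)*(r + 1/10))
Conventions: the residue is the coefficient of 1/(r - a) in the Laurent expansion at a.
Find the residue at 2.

The residue is 170/63.

At the order-1 pole 2 set g(r) = (r - (2))*f(r) = (2*r + 5/3)/(r + 1/10).
Simple pole: residue = g(a) at a = 2, which is 170/63.


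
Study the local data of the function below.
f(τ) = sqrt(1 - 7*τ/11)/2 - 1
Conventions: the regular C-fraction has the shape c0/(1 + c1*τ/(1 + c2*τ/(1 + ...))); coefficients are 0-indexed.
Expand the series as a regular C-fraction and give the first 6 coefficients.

The regular C-fraction coefficients are [-1/2, -7/22, 7/44, 7/44, -21/44, -7/132].

Taylor coefficients (expand at 0): a_0 = -1/2, a_1 = -7/44, a_2 = -49/1936, a_3 = -343/42592, a_4 = -12005/3748096, a_5 = -117649/82458112.
c0 = a_0 = -1/2. Peel one level at a time: if S = 1 + c*τ/S' with S'(0) = 1, then c is the τ-coefficient of S and S' = c*τ/(S - 1).
S_1 = c0/f = 1 + (-7/22)*τ + (49/968)*τ^2 + ...; c1 = -7/22.
S_2 = c1*τ/(S_1 - 1) = 1 + (7/44)*τ + (-49/1936)*τ^2 + ...; c2 = 7/44.
S_3 = c2*τ/(S_2 - 1) = 1 + (7/44)*τ + (147/1936)*τ^2 + ...; c3 = 7/44.
S_4 = c3*τ/(S_3 - 1) = 1 + (-21/44)*τ + (-49/1936)*τ^2 + ...; c4 = -21/44.
S_5 = c4*τ/(S_4 - 1) = 1 + (-7/132)*τ + ...; c5 = -7/132.


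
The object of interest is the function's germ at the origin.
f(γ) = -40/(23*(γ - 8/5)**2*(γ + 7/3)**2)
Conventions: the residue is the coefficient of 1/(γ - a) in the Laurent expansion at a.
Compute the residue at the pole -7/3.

At the order-2 pole -7/3 set g(γ) = (γ - (-7/3))^2*f(γ) = -40/(23*(γ - 8/5)**2).
Order-2 pole: residue = g'(a); g'(-7/3) = -270000/4723717, so the residue is -270000/4723717.

The residue is -270000/4723717.


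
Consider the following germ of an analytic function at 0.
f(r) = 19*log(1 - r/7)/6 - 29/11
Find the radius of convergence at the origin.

Branch term (19/6)*log(1 - r/(7)): its argument vanishes at r = 7, a logarithmic branch point, modulus 7.
The radius of convergence is the smallest modulus among the singular points: 7.

The radius of convergence is 7.


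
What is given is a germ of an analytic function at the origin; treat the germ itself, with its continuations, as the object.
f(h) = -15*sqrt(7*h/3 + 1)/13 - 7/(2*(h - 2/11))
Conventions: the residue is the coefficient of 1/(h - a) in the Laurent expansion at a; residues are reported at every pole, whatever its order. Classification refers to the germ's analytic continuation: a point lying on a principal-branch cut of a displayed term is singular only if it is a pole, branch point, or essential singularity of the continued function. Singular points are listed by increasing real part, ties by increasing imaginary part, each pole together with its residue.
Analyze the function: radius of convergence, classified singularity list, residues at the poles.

Radius of convergence at 0: 2/11.
At -3/7: an algebraic (square-root) branch point.
At 2/11: a pole of order 1; residue -7/2.

Denominator factor (h - 2/11): pole of order 1 at 2/11, modulus 2/11.
Branch term (-15/13)*sqrt(1 - h/(-3/7)): its argument vanishes at h = -3/7, a square-root branch point, modulus 3/7.
The radius of convergence is the smallest modulus among the singular points: 2/11.
The branch term is analytic at 2/11 and contributes nothing to the residue; only the rational part matters.
At the order-1 pole 2/11 set g(h) = (h - (2/11))*(rational part) = -7/2.
Simple pole: residue = g(a) at a = 2/11, which is -7/2.
List the singular points by increasing real part (a conjugate pair: the negative imaginary part first).


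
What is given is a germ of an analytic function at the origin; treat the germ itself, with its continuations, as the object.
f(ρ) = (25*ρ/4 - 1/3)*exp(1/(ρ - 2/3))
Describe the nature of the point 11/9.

There is no denominator, hence no pole anywhere.
The essential point of exp(1/(ρ - (2/3))) is 2/3, not 11/9.
So the germ continues analytically to 11/9.

The point is a regular point.


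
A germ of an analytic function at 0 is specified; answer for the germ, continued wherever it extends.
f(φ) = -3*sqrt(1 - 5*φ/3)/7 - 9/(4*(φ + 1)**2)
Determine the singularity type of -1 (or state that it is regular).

The denominator factor φ + 1 vanishes at -1 and appears to the power 2; the numerator there equals -9/4, nonzero, and no other factor vanishes.
The branch terms are analytic at this point.
Hence a pole whose order is the multiplicity, 2.

The point is a pole of order 2.


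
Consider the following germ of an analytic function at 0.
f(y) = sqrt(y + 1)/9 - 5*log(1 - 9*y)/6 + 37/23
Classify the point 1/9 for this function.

The point is a logarithmic branch point.

The term (-5/6)*log(1 - y/(1/9)) has argument 1 - 1/9/(1/9) = 0 at 1/9: a logarithmic (infinitely-sheeted) branch point; the remaining terms are analytic or single-valued there.


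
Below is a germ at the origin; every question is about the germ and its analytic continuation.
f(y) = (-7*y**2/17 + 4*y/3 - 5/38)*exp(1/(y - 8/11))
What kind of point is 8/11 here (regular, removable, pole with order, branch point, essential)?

The point is an essential singularity.

The exponent 1/(y - (8/11)) has a pole at 8/11, so exp(1/(y - (8/11))) takes every nonzero value near it: an essential singularity (not a pole of any order).


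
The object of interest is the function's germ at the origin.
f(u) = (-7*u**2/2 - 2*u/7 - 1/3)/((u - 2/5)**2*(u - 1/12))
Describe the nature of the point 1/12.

The denominator factor u - 1/12 vanishes at 1/12 and appears to the power 1; the numerator there equals -769/2016, nonzero, and no other factor vanishes.
Hence a pole whose order is the multiplicity, 1.

The point is a pole of order 1.


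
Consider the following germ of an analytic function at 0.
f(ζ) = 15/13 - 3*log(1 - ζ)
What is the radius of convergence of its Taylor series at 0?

Branch term (-3)*log(1 - ζ/(1)): its argument vanishes at ζ = 1, a logarithmic branch point, modulus 1.
The radius of convergence is the smallest modulus among the singular points: 1.

The radius of convergence is 1.


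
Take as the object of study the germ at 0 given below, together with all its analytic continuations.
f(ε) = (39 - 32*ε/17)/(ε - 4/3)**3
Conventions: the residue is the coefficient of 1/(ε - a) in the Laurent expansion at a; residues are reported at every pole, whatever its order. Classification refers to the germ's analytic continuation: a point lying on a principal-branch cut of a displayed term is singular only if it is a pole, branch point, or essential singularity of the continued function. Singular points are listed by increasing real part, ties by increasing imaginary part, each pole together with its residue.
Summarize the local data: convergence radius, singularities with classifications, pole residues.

Denominator factor (ε - 4/3)^3: pole of order 3 at 4/3, modulus 4/3.
The radius of convergence is the smallest modulus among the singular points: 4/3.
At the order-3 pole 4/3 set g(ε) = (ε - (4/3))^3*f(ε) = 39 - 32*ε/17.
Order-3 pole: residue = g''(a)/2; g''(4/3) = 0, so the residue is 0.

Radius of convergence at 0: 4/3.
At 4/3: a pole of order 3; residue 0.


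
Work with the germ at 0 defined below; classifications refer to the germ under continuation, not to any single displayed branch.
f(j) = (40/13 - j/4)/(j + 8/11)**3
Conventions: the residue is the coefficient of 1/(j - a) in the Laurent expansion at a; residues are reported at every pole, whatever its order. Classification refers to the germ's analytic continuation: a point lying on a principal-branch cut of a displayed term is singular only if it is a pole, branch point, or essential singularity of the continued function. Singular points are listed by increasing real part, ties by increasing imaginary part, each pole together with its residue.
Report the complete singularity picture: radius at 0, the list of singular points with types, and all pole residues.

Radius of convergence at 0: 8/11.
At -8/11: a pole of order 3; residue 0.

Denominator factor (j + 8/11)^3: pole of order 3 at -8/11, modulus 8/11.
The radius of convergence is the smallest modulus among the singular points: 8/11.
At the order-3 pole -8/11 set g(j) = (j - (-8/11))^3*f(j) = 40/13 - j/4.
Order-3 pole: residue = g''(a)/2; g''(-8/11) = 0, so the residue is 0.


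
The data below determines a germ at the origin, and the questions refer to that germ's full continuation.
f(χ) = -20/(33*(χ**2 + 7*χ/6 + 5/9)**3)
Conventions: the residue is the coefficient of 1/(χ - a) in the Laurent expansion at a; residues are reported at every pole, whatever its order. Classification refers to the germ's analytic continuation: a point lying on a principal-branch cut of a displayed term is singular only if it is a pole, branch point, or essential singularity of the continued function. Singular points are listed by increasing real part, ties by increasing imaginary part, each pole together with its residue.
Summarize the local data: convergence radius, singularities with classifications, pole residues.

Denominator factor (χ**2 + 7*χ/6 + 5/9)^3: discriminant -31/36, complex-conjugate roots (-7/12) + ((1/12)*sqrt(31))*i and (-7/12) - ((1/12)*sqrt(31))*i; poles of order 3, moduli (1/3)*sqrt(5) and (1/3)*sqrt(5).
The radius of convergence is the smallest modulus among the singular points: (1/3)*sqrt(5).
The factor χ**2 + 7*χ/6 + 5/9 splits as (χ - a)(χ - a') with a = (-7/12) - ((1/12)*sqrt(31))*i, a' = (-7/12) + ((1/12)*sqrt(31))*i. At the order-3 pole a set g(χ) = (χ - a)^3*f(χ) = [-20/33] / (χ - a')^3.
Order-3 pole: residue = g''(a)/2; g''((-7/12) - ((1/12)*sqrt(31))*i) = -((622080/327701)*sqrt(31))*i, so the residue is -((311040/327701)*sqrt(31))*i.
The factor χ**2 + 7*χ/6 + 5/9 splits as (χ - a)(χ - a') with a = (-7/12) + ((1/12)*sqrt(31))*i, a' = (-7/12) - ((1/12)*sqrt(31))*i. At the order-3 pole a set g(χ) = (χ - a)^3*f(χ) = [-20/33] / (χ - a')^3.
Order-3 pole: residue = g''(a)/2; g''((-7/12) + ((1/12)*sqrt(31))*i) = ((622080/327701)*sqrt(31))*i, so the residue is ((311040/327701)*sqrt(31))*i.
List the singular points by increasing real part (a conjugate pair: the negative imaginary part first).

Radius of convergence at 0: (1/3)*sqrt(5).
At (-7/12) - ((1/12)*sqrt(31))*i: a pole of order 3; residue -((311040/327701)*sqrt(31))*i.
At (-7/12) + ((1/12)*sqrt(31))*i: a pole of order 3; residue ((311040/327701)*sqrt(31))*i.


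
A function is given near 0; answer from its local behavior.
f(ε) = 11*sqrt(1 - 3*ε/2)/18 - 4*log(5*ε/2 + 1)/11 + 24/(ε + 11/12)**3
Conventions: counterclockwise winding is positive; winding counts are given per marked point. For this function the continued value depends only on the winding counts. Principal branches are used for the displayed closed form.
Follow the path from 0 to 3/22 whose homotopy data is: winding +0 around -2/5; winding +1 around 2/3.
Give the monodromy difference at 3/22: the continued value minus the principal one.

Continued minus principal equals -(1/18)*sqrt(385).

The rational part is single-valued and drops out of the difference; each branch term changes only by its own monodromy.
(-4/11)*log(1 - ε/(-2/5)): winding 0 around -2/5, so this term returns to its principal value, contribution 0.
(11/18)*sqrt(1 - ε/(2/3)): winding +1 is odd, the square root flips sign, contributing -2*(11/18)*sqrt(1 - (3/22)/(2/3)) = -2*(11/18)*sqrt(35/44) = -(1/18)*sqrt(385).
Summing the contributions at ε = 3/22 gives -(1/18)*sqrt(385).


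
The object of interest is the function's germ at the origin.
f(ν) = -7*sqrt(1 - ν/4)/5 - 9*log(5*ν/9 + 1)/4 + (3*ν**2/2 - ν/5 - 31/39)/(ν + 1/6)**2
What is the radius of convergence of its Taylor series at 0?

Denominator factor (ν + 1/6)^2: pole of order 2 at -1/6, modulus 1/6.
Branch term (-9/4)*log(1 - ν/(-9/5)): its argument vanishes at ν = -9/5, a logarithmic branch point, modulus 9/5.
Branch term (-7/5)*sqrt(1 - ν/(4)): its argument vanishes at ν = 4, a square-root branch point, modulus 4.
The radius of convergence is the smallest modulus among the singular points: 1/6.

The radius of convergence is 1/6.


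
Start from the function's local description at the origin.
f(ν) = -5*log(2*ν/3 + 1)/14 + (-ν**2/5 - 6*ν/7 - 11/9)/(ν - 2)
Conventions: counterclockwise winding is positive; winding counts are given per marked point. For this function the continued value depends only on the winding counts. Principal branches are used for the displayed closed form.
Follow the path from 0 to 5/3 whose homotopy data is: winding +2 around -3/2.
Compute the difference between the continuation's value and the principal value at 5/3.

Continued minus principal equals -(10/7)*pi*i.

The rational part is single-valued and drops out of the difference; each branch term changes only by its own monodromy.
(-5/14)*log(1 - ν/(-3/2)): each positive loop around -3/2 adds 2*pi*i to the log, so winding +2 contributes (-5/14)*(2)*2*pi*i = -(10/7)*pi*i.
Summing the contributions at ν = 5/3 gives -(10/7)*pi*i.


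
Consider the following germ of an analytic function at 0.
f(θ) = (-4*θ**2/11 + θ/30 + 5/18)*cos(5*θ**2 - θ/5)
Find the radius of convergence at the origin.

The radius of convergence is infinite.

The factor cos(5*θ**2 - θ/5) is entire and contributes no finite singular point.
The polynomial part has no poles.
No finite singular points: the Taylor series at 0 converges everywhere.


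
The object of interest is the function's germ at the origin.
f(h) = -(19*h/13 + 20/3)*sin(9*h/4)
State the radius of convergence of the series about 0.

The factor -sin(9*h/4) is entire and contributes no finite singular point.
The polynomial part has no poles.
No finite singular points: the Taylor series at 0 converges everywhere.

The radius of convergence is infinite.


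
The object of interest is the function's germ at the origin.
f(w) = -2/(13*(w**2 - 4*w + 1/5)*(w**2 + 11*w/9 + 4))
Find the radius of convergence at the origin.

Denominator factor (w**2 - 4*w + 1/5): discriminant 76/5, real irrational roots 2 + (1/5)*sqrt(95) and 2 - (1/5)*sqrt(95); poles of order 1, moduli 2 + (1/5)*sqrt(95) and 2 - (1/5)*sqrt(95).
Denominator factor (w**2 + 11*w/9 + 4): discriminant -1175/81, complex-conjugate roots (-11/18) + ((5/18)*sqrt(47))*i and (-11/18) - ((5/18)*sqrt(47))*i; poles of order 1, moduli 2 and 2.
The radius of convergence is the smallest modulus among the singular points: 2 - (1/5)*sqrt(95).

The radius of convergence is 2 - (1/5)*sqrt(95).
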